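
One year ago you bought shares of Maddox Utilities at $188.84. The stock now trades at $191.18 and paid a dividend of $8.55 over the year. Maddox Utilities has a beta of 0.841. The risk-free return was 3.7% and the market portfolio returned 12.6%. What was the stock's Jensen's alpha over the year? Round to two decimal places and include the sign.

Realised HPR = (P1 + D1 − P0) / P0 = (191.18 + 8.55 − 188.84) / 188.84 = 10.89 / 188.84 = 5.7668%
MRP = 12.6% − 3.7% = 8.90%
CAPM required = R_f + β·MRP = 3.7% + 0.841 × 8.9% = 11.1849%
α = realised − required = 5.7668% − 11.1849% = -5.42%

-5.42%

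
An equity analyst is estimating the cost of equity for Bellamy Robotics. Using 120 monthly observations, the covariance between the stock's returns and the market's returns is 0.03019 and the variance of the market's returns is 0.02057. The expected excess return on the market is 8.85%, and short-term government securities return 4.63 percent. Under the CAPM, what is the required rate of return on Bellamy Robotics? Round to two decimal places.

17.62%

β = Cov(R_i, R_m) / Var(R_m) = 0.03019 / 0.02057 = 1.4677
E(R) = R_f + β × MRP = 4.63% + 1.4677 × 8.85% = 17.62%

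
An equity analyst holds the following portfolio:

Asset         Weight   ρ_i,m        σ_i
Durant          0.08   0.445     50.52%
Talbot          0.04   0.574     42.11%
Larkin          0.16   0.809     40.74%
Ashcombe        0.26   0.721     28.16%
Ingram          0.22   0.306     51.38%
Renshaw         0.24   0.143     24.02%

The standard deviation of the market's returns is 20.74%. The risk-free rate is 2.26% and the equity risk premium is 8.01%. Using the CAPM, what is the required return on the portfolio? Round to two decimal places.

β_Durant = 0.445 × 50.52% / 20.74% = 1.0840
β_Talbot = 0.574 × 42.11% / 20.74% = 1.1654
β_Larkin = 0.809 × 40.74% / 20.74% = 1.5891
β_Ashcombe = 0.721 × 28.16% / 20.74% = 0.9789
β_Ingram = 0.306 × 51.38% / 20.74% = 0.7581
β_Renshaw = 0.143 × 24.02% / 20.74% = 0.1656
β_P = Σ w_i β_i = 0.08×1.0840 + 0.04×1.1654 + 0.16×1.5891 + 0.26×0.9789 + 0.22×0.7581 + 0.24×0.1656 = 0.8486
E(R_P) = R_f + β_P × MRP = 2.26% + 0.8486 × 8.01% = 9.06%

9.06%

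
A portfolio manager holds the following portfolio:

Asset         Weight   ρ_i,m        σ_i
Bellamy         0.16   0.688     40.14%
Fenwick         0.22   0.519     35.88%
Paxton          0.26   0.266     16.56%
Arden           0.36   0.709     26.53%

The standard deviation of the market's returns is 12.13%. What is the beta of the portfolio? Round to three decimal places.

β_Bellamy = 0.688 × 40.14% / 12.13% = 2.2767
β_Fenwick = 0.519 × 35.88% / 12.13% = 1.5352
β_Paxton = 0.266 × 16.56% / 12.13% = 0.3631
β_Arden = 0.709 × 26.53% / 12.13% = 1.5507
β_P = Σ w_i β_i = 0.16×2.2767 + 0.22×1.5352 + 0.26×0.3631 + 0.36×1.5507 = 1.3547

1.355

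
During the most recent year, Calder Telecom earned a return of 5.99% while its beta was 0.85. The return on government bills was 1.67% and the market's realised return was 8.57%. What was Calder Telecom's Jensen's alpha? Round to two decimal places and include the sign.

-1.55%

Market excess return = 8.57% − 1.67% = 6.90%
CAPM benchmark = R_f + β(R_m − R_f) = 1.67% + 0.85 × 6.90% = 7.5350%
α = actual − benchmark = 5.99% − 7.5350% = -1.55%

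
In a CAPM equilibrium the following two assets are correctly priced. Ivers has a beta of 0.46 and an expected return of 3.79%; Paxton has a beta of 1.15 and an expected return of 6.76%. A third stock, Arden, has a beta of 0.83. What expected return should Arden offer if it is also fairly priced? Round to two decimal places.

MRP (SML slope) = (6.76% − 3.79%) / (1.15 − 0.46) = 2.97% / 0.69 = 4.3043%
R_f (intercept) = 3.79% − 0.46 × 4.3043% = 1.8100%
E(R_Arden) = R_f + β × MRP = 1.8100% + 0.83 × 4.3043% = 5.38%

5.38%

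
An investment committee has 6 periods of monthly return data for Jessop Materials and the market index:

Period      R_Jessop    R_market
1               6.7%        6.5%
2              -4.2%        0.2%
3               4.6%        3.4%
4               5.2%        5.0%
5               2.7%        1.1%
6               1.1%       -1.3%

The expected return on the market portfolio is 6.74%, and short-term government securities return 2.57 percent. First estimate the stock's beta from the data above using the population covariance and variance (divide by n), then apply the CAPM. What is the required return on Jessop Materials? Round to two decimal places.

6.85%

Mean R_i = (6.7 − 4.2 + 4.6 + 5.2 + 2.7 + 1.1) / 6 = 2.6833%
Mean R_m = (6.5 + 0.2 + 3.4 + 5.0 + 1.1 − 1.3) / 6 = 2.4833%
Σ(R_i − R̄_i)(R_m − R̄_m) = 45.9083  ⇒  Cov = 45.9083 / 6 = 7.6514
Σ(R_m − R̄_m)² = 44.7483  ⇒  Var(R_m) = 44.7483 / 6 = 7.4581
β = Cov / Var(R_m) = 7.6514 / 7.4581 = 1.0259
MRP = 6.74% − 2.57% = 4.17%
E(R) = R_f + β × MRP = 2.57% + 1.0259 × 4.17% = 6.85%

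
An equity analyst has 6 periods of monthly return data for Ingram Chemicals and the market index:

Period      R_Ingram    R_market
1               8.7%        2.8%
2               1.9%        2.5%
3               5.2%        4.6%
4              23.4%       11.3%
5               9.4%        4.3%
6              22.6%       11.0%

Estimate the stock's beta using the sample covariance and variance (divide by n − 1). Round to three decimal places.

2.156

Mean R_i = (8.7 + 1.9 + 5.2 + 23.4 + 9.4 + 22.6) / 6 = 11.8667%
Mean R_m = (2.8 + 2.5 + 4.6 + 11.3 + 4.3 + 11.0) / 6 = 6.0833%
Σ(R_i − R̄_i)(R_m − R̄_m) = 173.3367  ⇒  Cov = 173.3367 / 5 = 34.6673
Σ(R_m − R̄_m)² = 80.3883  ⇒  Var(R_m) = 80.3883 / 5 = 16.0777
β = Cov / Var(R_m) = 34.6673 / 16.0777 = 2.1562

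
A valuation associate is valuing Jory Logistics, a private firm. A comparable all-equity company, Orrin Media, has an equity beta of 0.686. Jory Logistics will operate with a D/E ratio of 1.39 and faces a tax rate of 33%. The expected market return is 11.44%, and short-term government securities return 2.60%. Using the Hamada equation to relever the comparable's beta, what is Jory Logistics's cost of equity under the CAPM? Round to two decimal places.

14.31%

β_L = β_U × [1 + (1 − t)(D/E)] = 0.686 × [1 + (1 − 0.33) × 1.39]
    = 0.686 × [1 + 0.67 × 1.39] = 0.686 × 1.9313 = 1.3249
MRP = 11.44% − 2.60% = 8.84%
E(R) = R_f + β_L × MRP = 2.60% + 1.3249 × 8.84% = 14.31%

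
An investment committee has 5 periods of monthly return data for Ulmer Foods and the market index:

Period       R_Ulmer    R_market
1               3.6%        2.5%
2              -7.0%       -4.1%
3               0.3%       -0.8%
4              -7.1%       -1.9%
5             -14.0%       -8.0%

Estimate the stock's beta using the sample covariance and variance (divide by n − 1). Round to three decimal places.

1.694

Mean R_i = (3.6 − 7.0 + 0.3 − 7.1 − 14.0) / 5 = -4.8400%
Mean R_m = (2.5 − 4.1 − 0.8 − 1.9 − 8.0) / 5 = -2.4600%
Σ(R_i − R̄_i)(R_m − R̄_m) = 103.4180  ⇒  Cov = 103.4180 / 4 = 25.8545
Σ(R_m − R̄_m)² = 61.0520  ⇒  Var(R_m) = 61.0520 / 4 = 15.2630
β = Cov / Var(R_m) = 25.8545 / 15.2630 = 1.6939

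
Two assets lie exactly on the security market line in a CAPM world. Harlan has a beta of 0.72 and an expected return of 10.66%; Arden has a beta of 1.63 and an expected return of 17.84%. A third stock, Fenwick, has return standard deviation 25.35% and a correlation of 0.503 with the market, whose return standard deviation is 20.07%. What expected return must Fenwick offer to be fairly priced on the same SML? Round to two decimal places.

MRP = (17.84% − 10.66%) / (1.63 − 0.72) = 7.8901%
R_f = 10.66% − 0.72 × 7.8901% = 4.9791%
β_Fenwick = ρ·σ_i/σ_m = 0.503 × 25.35 / 20.07 = 0.6353
E(R_Fenwick) = R_f + β × MRP = 4.9791% + 0.6353 × 7.8901% = 9.99%

9.99%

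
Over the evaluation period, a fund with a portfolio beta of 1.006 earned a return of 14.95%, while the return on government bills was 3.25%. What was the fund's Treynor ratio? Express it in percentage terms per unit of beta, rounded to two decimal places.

11.63%

Treynor = (R_P − R_f) / β_P = (14.95% − 3.25%) / 1.0060 = 11.70% / 1.0060 = 11.63%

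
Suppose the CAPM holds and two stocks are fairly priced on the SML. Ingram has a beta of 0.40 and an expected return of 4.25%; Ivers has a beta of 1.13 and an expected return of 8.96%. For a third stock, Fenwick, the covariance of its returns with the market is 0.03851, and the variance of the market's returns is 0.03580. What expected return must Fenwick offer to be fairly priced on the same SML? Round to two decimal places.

8.61%

MRP = (8.96% − 4.25%) / (1.13 − 0.40) = 6.4521%
R_f = 4.25% − 0.40 × 6.4521% = 1.6692%
β_Fenwick = Cov / Var(R_m) = 0.03851 / 0.03580 = 1.0757
E(R_Fenwick) = R_f + β × MRP = 1.6692% + 1.0757 × 6.4521% = 8.61%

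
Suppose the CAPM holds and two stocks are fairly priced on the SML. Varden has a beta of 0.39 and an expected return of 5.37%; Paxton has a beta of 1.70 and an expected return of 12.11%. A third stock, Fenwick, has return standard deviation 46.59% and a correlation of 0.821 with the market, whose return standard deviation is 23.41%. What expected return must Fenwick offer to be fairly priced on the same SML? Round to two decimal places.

11.77%

MRP = (12.11% − 5.37%) / (1.70 − 0.39) = 5.1450%
R_f = 5.37% − 0.39 × 5.1450% = 3.3635%
β_Fenwick = ρ·σ_i/σ_m = 0.821 × 46.59 / 23.41 = 1.6339
E(R_Fenwick) = R_f + β × MRP = 3.3635% + 1.6339 × 5.1450% = 11.77%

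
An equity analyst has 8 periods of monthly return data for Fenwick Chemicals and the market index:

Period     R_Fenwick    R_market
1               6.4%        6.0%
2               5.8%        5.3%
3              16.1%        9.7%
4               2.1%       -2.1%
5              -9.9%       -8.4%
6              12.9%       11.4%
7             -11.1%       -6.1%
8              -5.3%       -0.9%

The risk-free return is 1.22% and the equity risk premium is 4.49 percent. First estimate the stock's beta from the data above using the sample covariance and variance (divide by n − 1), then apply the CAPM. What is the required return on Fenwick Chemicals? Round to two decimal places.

7.14%

Mean R_i = (6.4 + 5.8 + 16.1 + 2.1 − 9.9 + 12.9 − 11.1 − 5.3) / 8 = 2.1250%
Mean R_m = (6.0 + 5.3 + 9.7 − 2.1 − 8.4 + 11.4 − 6.1 − 0.9) / 8 = 1.8625%
Σ(R_i − R̄_i)(R_m − R̄_m) = 491.9375  ⇒  Cov = 491.9375 / 7 = 70.2768
Σ(R_m − R̄_m)² = 373.3788  ⇒  Var(R_m) = 373.3788 / 7 = 53.3398
β = Cov / Var(R_m) = 70.2768 / 53.3398 = 1.3175
E(R) = R_f + β × MRP = 1.22% + 1.3175 × 4.49% = 7.14%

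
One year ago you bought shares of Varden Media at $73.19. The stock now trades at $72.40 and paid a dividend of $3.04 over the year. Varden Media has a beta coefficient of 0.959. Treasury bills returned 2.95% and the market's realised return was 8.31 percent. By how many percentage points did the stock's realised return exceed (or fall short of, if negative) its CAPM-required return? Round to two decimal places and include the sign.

-5.02%

Realised HPR = (P1 + D1 − P0) / P0 = (72.40 + 3.04 − 73.19) / 73.19 = 2.25 / 73.19 = 3.0742%
MRP = 8.31% − 2.95% = 5.36%
CAPM required = R_f + β·MRP = 2.95% + 0.959 × 5.36% = 8.09024%
α = realised − required = 3.0742% − 8.09024% = -5.02%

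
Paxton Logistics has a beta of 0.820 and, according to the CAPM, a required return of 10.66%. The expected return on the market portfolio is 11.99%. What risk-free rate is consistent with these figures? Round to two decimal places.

E(R) = R_f + β(E(R_m) − R_f) = R_f(1 − β) + β·E(R_m)
10.66% = R_f × (1 − 0.820) + 0.820 × 11.99%
10.66% = R_f × 0.180 + 9.83180%
R_f = (10.66% − 9.83180%) / 0.180 = 4.60%

4.60%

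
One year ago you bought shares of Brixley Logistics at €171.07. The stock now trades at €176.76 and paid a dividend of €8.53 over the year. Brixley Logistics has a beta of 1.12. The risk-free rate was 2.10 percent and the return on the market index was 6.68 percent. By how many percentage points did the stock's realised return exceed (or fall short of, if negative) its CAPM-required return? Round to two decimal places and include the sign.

+1.08%

Realised HPR = (P1 + D1 − P0) / P0 = (176.76 + 8.53 − 171.07) / 171.07 = 14.22 / 171.07 = 8.3124%
MRP = 6.68% − 2.10% = 4.58%
CAPM required = R_f + β·MRP = 2.10% + 1.12 × 4.58% = 7.2296%
α = realised − required = 8.3124% − 7.2296% = +1.08%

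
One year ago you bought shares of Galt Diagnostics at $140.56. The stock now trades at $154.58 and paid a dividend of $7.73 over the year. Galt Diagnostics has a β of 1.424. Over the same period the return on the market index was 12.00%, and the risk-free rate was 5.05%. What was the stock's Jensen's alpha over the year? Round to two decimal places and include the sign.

+0.53%

Realised HPR = (P1 + D1 − P0) / P0 = (154.58 + 7.73 − 140.56) / 140.56 = 21.75 / 140.56 = 15.4738%
MRP = 12.00% − 5.05% = 6.95%
CAPM required = R_f + β·MRP = 5.05% + 1.424 × 6.95% = 14.94680%
α = realised − required = 15.4738% − 14.94680% = +0.53%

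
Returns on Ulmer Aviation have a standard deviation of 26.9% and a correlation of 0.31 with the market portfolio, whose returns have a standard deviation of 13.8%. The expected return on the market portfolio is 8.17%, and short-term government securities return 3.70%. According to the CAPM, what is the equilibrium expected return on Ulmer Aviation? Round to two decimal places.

6.40%

β = ρ × σ_i / σ_m = 0.31 × 26.9% / 13.8% = 0.6043
MRP = 8.17% − 3.70% = 4.47%
E(R) = 3.70% + 0.6043 × 4.47% = 6.40%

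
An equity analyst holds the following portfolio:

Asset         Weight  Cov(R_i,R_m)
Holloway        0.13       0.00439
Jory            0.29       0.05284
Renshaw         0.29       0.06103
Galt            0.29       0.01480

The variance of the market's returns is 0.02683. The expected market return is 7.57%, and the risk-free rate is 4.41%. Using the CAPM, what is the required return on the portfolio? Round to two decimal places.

8.87%

β_Holloway = 0.00439 / 0.02683 = 0.1636
β_Jory = 0.05284 / 0.02683 = 1.9694
β_Renshaw = 0.06103 / 0.02683 = 2.2747
β_Galt = 0.01480 / 0.02683 = 0.5516
β_P = Σ w_i β_i = 0.13×0.1636 + 0.29×1.9694 + 0.29×2.2747 + 0.29×0.5516 = 1.4120
MRP = 7.57% − 4.41% = 3.16%
E(R_P) = R_f + β_P × MRP = 4.41% + 1.4120 × 3.16% = 8.87%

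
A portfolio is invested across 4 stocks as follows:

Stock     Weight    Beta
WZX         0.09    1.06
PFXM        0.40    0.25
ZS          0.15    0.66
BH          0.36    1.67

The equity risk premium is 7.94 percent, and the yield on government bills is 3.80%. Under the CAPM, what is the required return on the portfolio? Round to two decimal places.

10.91%

β_P = Σ w_i β_i = 0.09×1.06 + 0.40×0.25 + 0.15×0.66 + 0.36×1.67 = 0.8956
E(R_P) = R_f + β_P × MRP = 3.80% + 0.8956 × 7.94% = 10.91%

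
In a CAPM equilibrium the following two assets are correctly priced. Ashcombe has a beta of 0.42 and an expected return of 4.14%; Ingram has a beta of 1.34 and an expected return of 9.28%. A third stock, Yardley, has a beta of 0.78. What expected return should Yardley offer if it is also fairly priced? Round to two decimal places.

MRP (SML slope) = (9.28% − 4.14%) / (1.34 − 0.42) = 5.14% / 0.92 = 5.5870%
R_f (intercept) = 4.14% − 0.42 × 5.5870% = 1.7935%
E(R_Yardley) = R_f + β × MRP = 1.7935% + 0.78 × 5.5870% = 6.15%

6.15%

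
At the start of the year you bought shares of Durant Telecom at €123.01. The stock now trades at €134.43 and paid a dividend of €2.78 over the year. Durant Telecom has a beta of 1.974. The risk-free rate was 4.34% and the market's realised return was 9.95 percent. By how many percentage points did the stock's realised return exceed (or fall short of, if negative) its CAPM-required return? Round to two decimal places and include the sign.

-3.87%

Realised HPR = (P1 + D1 − P0) / P0 = (134.43 + 2.78 − 123.01) / 123.01 = 14.20 / 123.01 = 11.5438%
MRP = 9.95% − 4.34% = 5.61%
CAPM required = R_f + β·MRP = 4.34% + 1.974 × 5.61% = 15.41414%
α = realised − required = 11.5438% − 15.41414% = -3.87%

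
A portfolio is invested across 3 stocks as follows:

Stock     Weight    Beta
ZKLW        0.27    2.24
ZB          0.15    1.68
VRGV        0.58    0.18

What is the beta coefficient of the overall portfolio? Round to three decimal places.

β_P = Σ w_i β_i = 0.27×2.24 + 0.15×1.68 + 0.58×0.18 = 0.9612

0.961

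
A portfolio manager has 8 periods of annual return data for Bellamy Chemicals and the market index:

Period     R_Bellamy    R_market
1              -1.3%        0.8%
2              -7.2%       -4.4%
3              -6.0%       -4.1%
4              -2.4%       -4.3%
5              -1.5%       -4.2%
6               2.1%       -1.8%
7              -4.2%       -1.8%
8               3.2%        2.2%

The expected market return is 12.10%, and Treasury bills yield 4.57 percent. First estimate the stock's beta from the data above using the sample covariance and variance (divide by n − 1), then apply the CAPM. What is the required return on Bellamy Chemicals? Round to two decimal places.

Mean R_i = (-1.3 − 7.2 − 6.0 − 2.4 − 1.5 + 2.1 − 4.2 + 3.2) / 8 = -2.1625%
Mean R_m = (0.8 − 4.4 − 4.1 − 4.3 − 4.2 − 1.8 − 1.8 + 2.2) / 8 = -2.2000%
Σ(R_i − R̄_i)(R_m − R̄_m) = 44.6200  ⇒  Cov = 44.6200 / 7 = 6.3743
Σ(R_m − R̄_m)² = 45.5400  ⇒  Var(R_m) = 45.5400 / 7 = 6.5057
β = Cov / Var(R_m) = 6.3743 / 6.5057 = 0.9798
MRP = 12.10% − 4.57% = 7.53%
E(R) = R_f + β × MRP = 4.57% + 0.9798 × 7.53% = 11.95%

11.95%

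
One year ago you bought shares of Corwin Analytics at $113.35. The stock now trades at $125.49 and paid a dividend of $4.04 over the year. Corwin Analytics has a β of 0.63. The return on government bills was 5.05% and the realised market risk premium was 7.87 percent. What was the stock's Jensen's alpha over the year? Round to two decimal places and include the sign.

+4.27%

Realised HPR = (P1 + D1 − P0) / P0 = (125.49 + 4.04 − 113.35) / 113.35 = 16.18 / 113.35 = 14.2744%
CAPM required = R_f + β·MRP = 5.05% + 0.63 × 7.87% = 10.0081%
α = realised − required = 14.2744% − 10.0081% = +4.27%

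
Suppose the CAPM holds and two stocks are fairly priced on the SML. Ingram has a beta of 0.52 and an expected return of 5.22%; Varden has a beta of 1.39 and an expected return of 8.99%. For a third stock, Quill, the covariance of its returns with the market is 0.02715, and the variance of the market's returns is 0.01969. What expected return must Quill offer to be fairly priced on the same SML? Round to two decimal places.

MRP = (8.99% − 5.22%) / (1.39 − 0.52) = 4.3333%
R_f = 5.22% − 0.52 × 4.3333% = 2.9667%
β_Quill = Cov / Var(R_m) = 0.02715 / 0.01969 = 1.3789
E(R_Quill) = R_f + β × MRP = 2.9667% + 1.3789 × 4.3333% = 8.94%

8.94%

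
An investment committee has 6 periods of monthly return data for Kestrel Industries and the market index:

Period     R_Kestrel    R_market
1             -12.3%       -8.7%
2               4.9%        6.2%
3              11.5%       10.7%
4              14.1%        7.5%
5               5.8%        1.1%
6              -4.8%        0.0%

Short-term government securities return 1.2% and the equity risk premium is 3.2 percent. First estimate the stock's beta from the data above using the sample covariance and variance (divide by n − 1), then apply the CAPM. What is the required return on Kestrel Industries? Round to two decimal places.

Mean R_i = (-12.3 + 4.9 + 11.5 + 14.1 + 5.8 − 4.8) / 6 = 3.2000%
Mean R_m = (-8.7 + 6.2 + 10.7 + 7.5 + 1.1 + 0.0) / 6 = 2.8000%
Σ(R_i − R̄_i)(R_m − R̄_m) = 318.8100  ⇒  Cov = 318.8100 / 5 = 63.7620
Σ(R_m − R̄_m)² = 239.0400  ⇒  Var(R_m) = 239.0400 / 5 = 47.8080
β = Cov / Var(R_m) = 63.7620 / 47.8080 = 1.3337
E(R) = R_f + β × MRP = 1.2% + 1.3337 × 3.2% = 5.47%

5.47%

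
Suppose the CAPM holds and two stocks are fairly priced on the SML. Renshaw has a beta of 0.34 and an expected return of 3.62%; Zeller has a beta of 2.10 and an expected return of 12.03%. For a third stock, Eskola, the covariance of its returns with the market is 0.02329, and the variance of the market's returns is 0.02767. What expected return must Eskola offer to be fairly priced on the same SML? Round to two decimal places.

MRP = (12.03% − 3.62%) / (2.10 − 0.34) = 4.7784%
R_f = 3.62% − 0.34 × 4.7784% = 1.9953%
β_Eskola = Cov / Var(R_m) = 0.02329 / 0.02767 = 0.8417
E(R_Eskola) = R_f + β × MRP = 1.9953% + 0.8417 × 4.7784% = 6.02%

6.02%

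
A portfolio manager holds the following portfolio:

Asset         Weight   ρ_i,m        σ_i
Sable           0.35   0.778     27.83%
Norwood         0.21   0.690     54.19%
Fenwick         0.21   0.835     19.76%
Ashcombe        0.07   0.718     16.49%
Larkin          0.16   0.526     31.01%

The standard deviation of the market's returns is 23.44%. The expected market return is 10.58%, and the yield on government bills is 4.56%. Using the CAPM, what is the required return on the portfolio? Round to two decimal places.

10.30%

β_Sable = 0.778 × 27.83% / 23.44% = 0.9237
β_Norwood = 0.690 × 54.19% / 23.44% = 1.5952
β_Fenwick = 0.835 × 19.76% / 23.44% = 0.7039
β_Ashcombe = 0.718 × 16.49% / 23.44% = 0.5051
β_Larkin = 0.526 × 31.01% / 23.44% = 0.6959
β_P = Σ w_i β_i = 0.35×0.9237 + 0.21×1.5952 + 0.21×0.7039 + 0.07×0.5051 + 0.16×0.6959 = 0.9528
MRP = 10.58% − 4.56% = 6.02%
E(R_P) = R_f + β_P × MRP = 4.56% + 0.9528 × 6.02% = 10.30%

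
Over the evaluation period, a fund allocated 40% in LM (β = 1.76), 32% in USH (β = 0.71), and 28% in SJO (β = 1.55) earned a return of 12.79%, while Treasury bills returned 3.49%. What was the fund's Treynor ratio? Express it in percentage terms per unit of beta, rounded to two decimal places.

6.81%

β_P = 0.40×1.76 + 0.32×0.71 + 0.28×1.55 = 1.3652
Treynor = (R_P − R_f) / β_P = (12.79% − 3.49%) / 1.3652 = 9.30% / 1.3652 = 6.81%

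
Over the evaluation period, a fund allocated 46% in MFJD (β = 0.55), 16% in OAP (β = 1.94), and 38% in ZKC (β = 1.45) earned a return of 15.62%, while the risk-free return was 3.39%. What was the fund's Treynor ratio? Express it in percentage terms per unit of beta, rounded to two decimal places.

β_P = 0.46×0.55 + 0.16×1.94 + 0.38×1.45 = 1.1144
Treynor = (R_P − R_f) / β_P = (15.62% − 3.39%) / 1.1144 = 12.23% / 1.1144 = 10.97%

10.97%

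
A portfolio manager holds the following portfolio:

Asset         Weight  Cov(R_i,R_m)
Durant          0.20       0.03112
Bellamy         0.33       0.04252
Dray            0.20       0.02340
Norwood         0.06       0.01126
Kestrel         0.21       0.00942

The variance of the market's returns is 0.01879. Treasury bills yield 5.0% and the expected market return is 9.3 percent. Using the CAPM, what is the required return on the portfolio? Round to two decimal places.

β_Durant = 0.03112 / 0.01879 = 1.6562
β_Bellamy = 0.04252 / 0.01879 = 2.2629
β_Dray = 0.02340 / 0.01879 = 1.2453
β_Norwood = 0.01126 / 0.01879 = 0.5993
β_Kestrel = 0.00942 / 0.01879 = 0.5013
β_P = Σ w_i β_i = 0.20×1.6562 + 0.33×2.2629 + 0.20×1.2453 + 0.06×0.5993 + 0.21×0.5013 = 1.4683
MRP = 9.3% − 5.0% = 4.30%
E(R_P) = R_f + β_P × MRP = 5.0% + 1.4683 × 4.3% = 11.31%

11.31%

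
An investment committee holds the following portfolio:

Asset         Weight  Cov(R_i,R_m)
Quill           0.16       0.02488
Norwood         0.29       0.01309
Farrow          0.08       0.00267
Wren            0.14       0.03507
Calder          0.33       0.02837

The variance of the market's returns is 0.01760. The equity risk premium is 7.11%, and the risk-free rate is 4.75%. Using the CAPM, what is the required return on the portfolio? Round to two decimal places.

β_Quill = 0.02488 / 0.01760 = 1.4136
β_Norwood = 0.01309 / 0.01760 = 0.7438
β_Farrow = 0.00267 / 0.01760 = 0.1517
β_Wren = 0.03507 / 0.01760 = 1.9926
β_Calder = 0.02837 / 0.01760 = 1.6119
β_P = Σ w_i β_i = 0.16×1.4136 + 0.29×0.7438 + 0.08×0.1517 + 0.14×1.9926 + 0.33×1.6119 = 1.2649
E(R_P) = R_f + β_P × MRP = 4.75% + 1.2649 × 7.11% = 13.74%

13.74%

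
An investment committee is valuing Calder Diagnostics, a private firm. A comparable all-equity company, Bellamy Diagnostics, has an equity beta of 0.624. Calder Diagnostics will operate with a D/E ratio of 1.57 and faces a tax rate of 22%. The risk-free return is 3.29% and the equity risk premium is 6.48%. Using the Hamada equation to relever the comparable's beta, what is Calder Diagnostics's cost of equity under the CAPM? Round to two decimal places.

12.29%

β_L = β_U × [1 + (1 − t)(D/E)] = 0.624 × [1 + (1 − 0.22) × 1.57]
    = 0.624 × [1 + 0.78 × 1.57] = 0.624 × 2.2246 = 1.3882
E(R) = R_f + β_L × MRP = 3.29% + 1.3882 × 6.48% = 12.29%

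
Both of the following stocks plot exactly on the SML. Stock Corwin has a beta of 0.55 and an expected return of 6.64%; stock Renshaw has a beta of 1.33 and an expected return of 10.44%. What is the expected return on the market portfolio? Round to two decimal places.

8.83%

Both satisfy E(R) = R_f + β·MRP, so the slope of the SML is
MRP = (10.44% − 6.64%) / (1.33 − 0.55) = 3.80% / 0.78 = 4.8718%
R_f = E(R_Corwin) − β_Corwin·MRP = 6.64% − 0.55 × 4.8718% = 3.9605%
E(R_m) = R_f + MRP = 3.9605% + 4.8718% = 8.83%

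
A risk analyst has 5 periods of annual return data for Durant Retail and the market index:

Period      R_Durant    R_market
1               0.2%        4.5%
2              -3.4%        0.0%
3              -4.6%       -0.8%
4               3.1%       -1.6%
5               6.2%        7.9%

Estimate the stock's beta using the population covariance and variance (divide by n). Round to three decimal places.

0.692

Mean R_i = (0.2 − 3.4 − 4.6 + 3.1 + 6.2) / 5 = 0.3000%
Mean R_m = (4.5 + 0.0 − 0.8 − 1.6 + 7.9) / 5 = 2.0000%
Σ(R_i − R̄_i)(R_m − R̄_m) = 45.6000  ⇒  Cov = 45.6000 / 5 = 9.1200
Σ(R_m − R̄_m)² = 65.8600  ⇒  Var(R_m) = 65.8600 / 5 = 13.1720
β = Cov / Var(R_m) = 9.1200 / 13.1720 = 0.6924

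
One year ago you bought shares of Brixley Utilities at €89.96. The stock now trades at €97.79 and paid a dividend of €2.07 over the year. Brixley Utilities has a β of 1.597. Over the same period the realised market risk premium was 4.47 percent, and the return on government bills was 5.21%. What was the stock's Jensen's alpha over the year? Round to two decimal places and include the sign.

Realised HPR = (P1 + D1 − P0) / P0 = (97.79 + 2.07 − 89.96) / 89.96 = 9.90 / 89.96 = 11.0049%
CAPM required = R_f + β·MRP = 5.21% + 1.597 × 4.47% = 12.34859%
α = realised − required = 11.0049% − 12.34859% = -1.34%

-1.34%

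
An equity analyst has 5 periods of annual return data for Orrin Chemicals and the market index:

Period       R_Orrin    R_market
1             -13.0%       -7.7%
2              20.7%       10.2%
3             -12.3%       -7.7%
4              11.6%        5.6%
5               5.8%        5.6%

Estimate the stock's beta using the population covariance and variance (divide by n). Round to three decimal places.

Mean R_i = (-13.0 + 20.7 − 12.3 + 11.6 + 5.8) / 5 = 2.5600%
Mean R_m = (-7.7 + 10.2 − 7.7 + 5.6 + 5.6) / 5 = 1.2000%
Σ(R_i − R̄_i)(R_m − R̄_m) = 488.0300  ⇒  Cov = 488.0300 / 5 = 97.6060
Σ(R_m − R̄_m)² = 278.1400  ⇒  Var(R_m) = 278.1400 / 5 = 55.6280
β = Cov / Var(R_m) = 97.6060 / 55.6280 = 1.7546

1.755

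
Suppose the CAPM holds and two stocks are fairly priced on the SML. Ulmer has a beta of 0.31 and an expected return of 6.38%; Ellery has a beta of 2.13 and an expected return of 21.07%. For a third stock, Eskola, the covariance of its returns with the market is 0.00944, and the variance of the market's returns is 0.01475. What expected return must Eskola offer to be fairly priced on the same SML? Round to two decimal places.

9.04%

MRP = (21.07% − 6.38%) / (2.13 − 0.31) = 8.0714%
R_f = 6.38% − 0.31 × 8.0714% = 3.8779%
β_Eskola = Cov / Var(R_m) = 0.00944 / 0.01475 = 0.6400
E(R_Eskola) = R_f + β × MRP = 3.8779% + 0.6400 × 8.0714% = 9.04%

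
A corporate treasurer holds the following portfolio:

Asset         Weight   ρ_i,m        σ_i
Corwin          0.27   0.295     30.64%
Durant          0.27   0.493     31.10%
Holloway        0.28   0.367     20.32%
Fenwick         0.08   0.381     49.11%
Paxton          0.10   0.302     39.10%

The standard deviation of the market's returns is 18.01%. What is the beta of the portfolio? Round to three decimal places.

0.630

β_Corwin = 0.295 × 30.64% / 18.01% = 0.5019
β_Durant = 0.493 × 31.10% / 18.01% = 0.8513
β_Holloway = 0.367 × 20.32% / 18.01% = 0.4141
β_Fenwick = 0.381 × 49.11% / 18.01% = 1.0389
β_Paxton = 0.302 × 39.10% / 18.01% = 0.6556
β_P = Σ w_i β_i = 0.27×0.5019 + 0.27×0.8513 + 0.28×0.4141 + 0.08×1.0389 + 0.10×0.6556 = 0.6300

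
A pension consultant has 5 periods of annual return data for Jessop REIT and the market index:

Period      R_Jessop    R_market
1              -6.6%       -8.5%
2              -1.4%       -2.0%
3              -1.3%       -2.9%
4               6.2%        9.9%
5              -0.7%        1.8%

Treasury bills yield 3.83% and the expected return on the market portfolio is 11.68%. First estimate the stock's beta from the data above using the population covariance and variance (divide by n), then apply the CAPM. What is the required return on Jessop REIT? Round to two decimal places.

8.98%

Mean R_i = (-6.6 − 1.4 − 1.3 + 6.2 − 0.7) / 5 = -0.7600%
Mean R_m = (-8.5 − 2.0 − 2.9 + 9.9 + 1.8) / 5 = -0.3400%
Σ(R_i − R̄_i)(R_m − R̄_m) = 121.4980  ⇒  Cov = 121.4980 / 5 = 24.2996
Σ(R_m − R̄_m)² = 185.3320  ⇒  Var(R_m) = 185.3320 / 5 = 37.0664
β = Cov / Var(R_m) = 24.2996 / 37.0664 = 0.6556
MRP = 11.68% − 3.83% = 7.85%
E(R) = R_f + β × MRP = 3.83% + 0.6556 × 7.85% = 8.98%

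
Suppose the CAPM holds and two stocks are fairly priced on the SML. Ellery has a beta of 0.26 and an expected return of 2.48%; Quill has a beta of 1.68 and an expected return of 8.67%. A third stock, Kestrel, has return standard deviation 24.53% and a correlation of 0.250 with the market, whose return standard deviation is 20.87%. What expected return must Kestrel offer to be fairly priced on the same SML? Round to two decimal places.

MRP = (8.67% − 2.48%) / (1.68 − 0.26) = 4.3592%
R_f = 2.48% − 0.26 × 4.3592% = 1.3466%
β_Kestrel = ρ·σ_i/σ_m = 0.250 × 24.53 / 20.87 = 0.2938
E(R_Kestrel) = R_f + β × MRP = 1.3466% + 0.2938 × 4.3592% = 2.63%

2.63%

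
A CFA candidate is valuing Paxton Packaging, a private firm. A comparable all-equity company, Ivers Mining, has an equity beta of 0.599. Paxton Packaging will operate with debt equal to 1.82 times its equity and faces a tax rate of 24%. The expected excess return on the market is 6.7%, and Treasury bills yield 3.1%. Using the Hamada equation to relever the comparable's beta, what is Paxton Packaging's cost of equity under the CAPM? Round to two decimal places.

β_L = β_U × [1 + (1 − t)(D/E)] = 0.599 × [1 + (1 − 0.24) × 1.82]
    = 0.599 × [1 + 0.76 × 1.82] = 0.599 × 2.3832 = 1.4275
E(R) = R_f + β_L × MRP = 3.1% + 1.4275 × 6.7% = 12.66%

12.66%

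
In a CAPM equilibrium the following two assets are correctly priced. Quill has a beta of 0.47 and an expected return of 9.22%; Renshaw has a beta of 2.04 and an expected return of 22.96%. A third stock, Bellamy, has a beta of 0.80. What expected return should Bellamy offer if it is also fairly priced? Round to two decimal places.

12.11%

MRP (SML slope) = (22.96% − 9.22%) / (2.04 − 0.47) = 13.74% / 1.57 = 8.7516%
R_f (intercept) = 9.22% − 0.47 × 8.7516% = 5.1067%
E(R_Bellamy) = R_f + β × MRP = 5.1067% + 0.80 × 8.7516% = 12.11%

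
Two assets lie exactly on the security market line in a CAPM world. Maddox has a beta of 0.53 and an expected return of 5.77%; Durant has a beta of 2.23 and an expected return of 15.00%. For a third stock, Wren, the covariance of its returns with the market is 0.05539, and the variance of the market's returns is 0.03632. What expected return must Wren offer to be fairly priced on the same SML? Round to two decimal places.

11.17%

MRP = (15.00% − 5.77%) / (2.23 − 0.53) = 5.4294%
R_f = 5.77% − 0.53 × 5.4294% = 2.8924%
β_Wren = Cov / Var(R_m) = 0.05539 / 0.03632 = 1.5251
E(R_Wren) = R_f + β × MRP = 2.8924% + 1.5251 × 5.4294% = 11.17%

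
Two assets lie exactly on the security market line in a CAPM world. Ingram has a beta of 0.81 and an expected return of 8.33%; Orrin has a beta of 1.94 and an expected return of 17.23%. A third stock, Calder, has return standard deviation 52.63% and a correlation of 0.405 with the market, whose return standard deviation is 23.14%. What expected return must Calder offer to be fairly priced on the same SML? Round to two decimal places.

MRP = (17.23% − 8.33%) / (1.94 − 0.81) = 7.8761%
R_f = 8.33% − 0.81 × 7.8761% = 1.9504%
β_Calder = ρ·σ_i/σ_m = 0.405 × 52.63 / 23.14 = 0.9211
E(R_Calder) = R_f + β × MRP = 1.9504% + 0.9211 × 7.8761% = 9.21%

9.21%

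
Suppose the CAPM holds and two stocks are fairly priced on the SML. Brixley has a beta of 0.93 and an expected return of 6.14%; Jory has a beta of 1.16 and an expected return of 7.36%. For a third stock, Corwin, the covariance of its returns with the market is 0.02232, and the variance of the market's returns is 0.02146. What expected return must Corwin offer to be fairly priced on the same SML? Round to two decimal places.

6.72%

MRP = (7.36% − 6.14%) / (1.16 − 0.93) = 5.3043%
R_f = 6.14% − 0.93 × 5.3043% = 1.2070%
β_Corwin = Cov / Var(R_m) = 0.02232 / 0.02146 = 1.0401
E(R_Corwin) = R_f + β × MRP = 1.2070% + 1.0401 × 5.3043% = 6.72%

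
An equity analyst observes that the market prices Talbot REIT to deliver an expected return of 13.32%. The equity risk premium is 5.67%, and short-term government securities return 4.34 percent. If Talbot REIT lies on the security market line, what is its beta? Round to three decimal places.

1.584

β = (E(R) − R_f) / MRP = (13.32% − 4.34%) / 5.67% = 8.98% / 5.67% = 1.584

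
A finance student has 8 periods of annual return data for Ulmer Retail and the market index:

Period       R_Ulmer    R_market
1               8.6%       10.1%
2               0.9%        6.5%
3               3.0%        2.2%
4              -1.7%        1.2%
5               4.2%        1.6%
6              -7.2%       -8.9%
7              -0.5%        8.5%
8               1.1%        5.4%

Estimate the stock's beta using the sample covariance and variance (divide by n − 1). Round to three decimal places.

Mean R_i = (8.6 + 0.9 + 3.0 − 1.7 + 4.2 − 7.2 − 0.5 + 1.1) / 8 = 1.0500%
Mean R_m = (10.1 + 6.5 + 2.2 + 1.2 + 1.6 − 8.9 + 8.5 + 5.4) / 8 = 3.3250%
Σ(R_i − R̄_i)(R_m − R̄_m) = 141.8300  ⇒  Cov = 141.8300 / 7 = 20.2614
Σ(R_m − R̄_m)² = 245.2750  ⇒  Var(R_m) = 245.2750 / 7 = 35.0393
β = Cov / Var(R_m) = 20.2614 / 35.0393 = 0.5782

0.578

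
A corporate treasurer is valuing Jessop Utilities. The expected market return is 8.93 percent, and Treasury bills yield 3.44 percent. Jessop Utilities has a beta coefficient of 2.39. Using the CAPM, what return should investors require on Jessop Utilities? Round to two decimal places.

Market risk premium = E(R_m) − R_f = 8.93% − 3.44% = 5.49%
E(R) = R_f + β × MRP = 3.44% + 2.39 × 5.49% = 16.56%

16.56%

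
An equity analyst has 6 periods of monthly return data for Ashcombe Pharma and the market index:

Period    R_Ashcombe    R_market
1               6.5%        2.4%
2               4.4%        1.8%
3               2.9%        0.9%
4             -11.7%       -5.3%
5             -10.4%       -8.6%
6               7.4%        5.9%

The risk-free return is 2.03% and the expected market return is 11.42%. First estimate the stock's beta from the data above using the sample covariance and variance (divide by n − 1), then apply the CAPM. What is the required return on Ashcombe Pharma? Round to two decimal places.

Mean R_i = (6.5 + 4.4 + 2.9 − 11.7 − 10.4 + 7.4) / 6 = -0.1500%
Mean R_m = (2.4 + 1.8 + 0.9 − 5.3 − 8.6 + 5.9) / 6 = -0.4833%
Σ(R_i − R̄_i)(R_m − R̄_m) = 220.8050  ⇒  Cov = 220.8050 / 5 = 44.1610
Σ(R_m − R̄_m)² = 145.2683  ⇒  Var(R_m) = 145.2683 / 5 = 29.0537
β = Cov / Var(R_m) = 44.1610 / 29.0537 = 1.5200
MRP = 11.42% − 2.03% = 9.39%
E(R) = R_f + β × MRP = 2.03% + 1.5200 × 9.39% = 16.30%

16.30%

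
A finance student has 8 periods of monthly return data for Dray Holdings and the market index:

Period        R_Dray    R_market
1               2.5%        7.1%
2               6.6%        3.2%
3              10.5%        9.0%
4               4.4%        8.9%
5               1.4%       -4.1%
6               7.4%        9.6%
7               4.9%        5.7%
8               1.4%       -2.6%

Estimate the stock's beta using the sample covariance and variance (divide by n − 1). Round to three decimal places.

Mean R_i = (2.5 + 6.6 + 10.5 + 4.4 + 1.4 + 7.4 + 4.9 + 1.4) / 8 = 4.8875%
Mean R_m = (7.1 + 3.2 + 9.0 + 8.9 − 4.1 + 9.6 + 5.7 − 2.6) / 8 = 4.6000%
Σ(R_i − R̄_i)(R_m − R̄_m) = 82.2600  ⇒  Cov = 82.2600 / 7 = 11.7514
Σ(R_m − R̄_m)² = 199.8000  ⇒  Var(R_m) = 199.8000 / 7 = 28.5429
β = Cov / Var(R_m) = 11.7514 / 28.5429 = 0.4117

0.412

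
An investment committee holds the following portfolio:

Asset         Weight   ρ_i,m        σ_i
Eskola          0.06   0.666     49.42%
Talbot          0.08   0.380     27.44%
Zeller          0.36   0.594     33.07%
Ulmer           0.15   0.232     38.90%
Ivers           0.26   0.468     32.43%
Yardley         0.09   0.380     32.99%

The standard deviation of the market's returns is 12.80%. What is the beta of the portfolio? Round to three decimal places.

β_Eskola = 0.666 × 49.42% / 12.80% = 2.5714
β_Talbot = 0.380 × 27.44% / 12.80% = 0.8146
β_Zeller = 0.594 × 33.07% / 12.80% = 1.5347
β_Ulmer = 0.232 × 38.90% / 12.80% = 0.7051
β_Ivers = 0.468 × 32.43% / 12.80% = 1.1857
β_Yardley = 0.380 × 32.99% / 12.80% = 0.9794
β_P = Σ w_i β_i = 0.06×2.5714 + 0.08×0.8146 + 0.36×1.5347 + 0.15×0.7051 + 0.26×1.1857 + 0.09×0.9794 = 1.2741

1.274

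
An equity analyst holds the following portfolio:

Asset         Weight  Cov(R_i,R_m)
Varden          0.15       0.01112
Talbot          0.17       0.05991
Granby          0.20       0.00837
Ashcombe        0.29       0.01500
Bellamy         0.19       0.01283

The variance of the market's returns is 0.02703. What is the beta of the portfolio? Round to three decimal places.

0.752

β_Varden = 0.01112 / 0.02703 = 0.4114
β_Talbot = 0.05991 / 0.02703 = 2.2164
β_Granby = 0.00837 / 0.02703 = 0.3097
β_Ashcombe = 0.01500 / 0.02703 = 0.5549
β_Bellamy = 0.01283 / 0.02703 = 0.4747
β_P = Σ w_i β_i = 0.15×0.4114 + 0.17×2.2164 + 0.20×0.3097 + 0.29×0.5549 + 0.19×0.4747 = 0.7516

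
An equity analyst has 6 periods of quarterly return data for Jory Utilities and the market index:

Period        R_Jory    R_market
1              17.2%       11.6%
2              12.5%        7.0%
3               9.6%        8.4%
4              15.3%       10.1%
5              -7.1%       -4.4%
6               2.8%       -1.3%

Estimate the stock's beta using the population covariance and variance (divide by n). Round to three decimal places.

1.346

Mean R_i = (17.2 + 12.5 + 9.6 + 15.3 − 7.1 + 2.8) / 6 = 8.3833%
Mean R_m = (11.6 + 7.0 + 8.4 + 10.1 − 4.4 − 1.3) / 6 = 5.2333%
Σ(R_i − R̄_i)(R_m − R̄_m) = 286.5533  ⇒  Cov = 286.5533 / 6 = 47.7589
Σ(R_m − R̄_m)² = 212.8533  ⇒  Var(R_m) = 212.8533 / 6 = 35.4756
β = Cov / Var(R_m) = 47.7589 / 35.4756 = 1.3462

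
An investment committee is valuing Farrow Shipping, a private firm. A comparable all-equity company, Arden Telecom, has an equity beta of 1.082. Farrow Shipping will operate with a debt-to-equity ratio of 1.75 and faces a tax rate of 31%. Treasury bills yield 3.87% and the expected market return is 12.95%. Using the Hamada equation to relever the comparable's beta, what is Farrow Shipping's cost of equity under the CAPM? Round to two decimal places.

25.56%

β_L = β_U × [1 + (1 − t)(D/E)] = 1.082 × [1 + (1 − 0.31) × 1.75]
    = 1.082 × [1 + 0.69 × 1.75] = 1.082 × 2.2075 = 2.3885
MRP = 12.95% − 3.87% = 9.08%
E(R) = R_f + β_L × MRP = 3.87% + 2.3885 × 9.08% = 25.56%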